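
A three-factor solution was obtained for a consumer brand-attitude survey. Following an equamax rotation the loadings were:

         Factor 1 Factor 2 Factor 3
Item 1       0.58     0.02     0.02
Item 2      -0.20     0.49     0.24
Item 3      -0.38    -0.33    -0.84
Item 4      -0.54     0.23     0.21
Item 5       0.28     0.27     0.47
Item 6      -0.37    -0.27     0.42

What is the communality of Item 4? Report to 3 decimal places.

0.389

h² = (-0.54)² + 0.23² + 0.21² = 0.2916 + 0.0529 + 0.0441 = 0.3886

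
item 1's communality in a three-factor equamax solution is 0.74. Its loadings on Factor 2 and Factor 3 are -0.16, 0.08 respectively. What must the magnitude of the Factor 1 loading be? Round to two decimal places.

Under orthogonal rotation h² = Σλ², so λ_Factor 1² = h² − (0.0320) = 0.74 − 0.0320 = 0.7080.
|λ| = √0.7080 = 0.8414.

0.84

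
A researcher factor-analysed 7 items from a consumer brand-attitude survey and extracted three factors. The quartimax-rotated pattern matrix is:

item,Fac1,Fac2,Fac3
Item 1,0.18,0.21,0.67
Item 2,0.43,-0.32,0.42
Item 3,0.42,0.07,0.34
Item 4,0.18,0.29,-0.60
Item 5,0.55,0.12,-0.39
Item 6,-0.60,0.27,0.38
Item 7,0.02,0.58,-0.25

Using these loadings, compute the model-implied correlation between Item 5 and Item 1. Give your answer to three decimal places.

r̂ = Σ λ_i·λ_j across factors = (0.55)(0.18) + (0.12)(0.21) + (-0.39)(0.67)
  = +0.0990 +0.0252 -0.2613 = -0.1371

-0.137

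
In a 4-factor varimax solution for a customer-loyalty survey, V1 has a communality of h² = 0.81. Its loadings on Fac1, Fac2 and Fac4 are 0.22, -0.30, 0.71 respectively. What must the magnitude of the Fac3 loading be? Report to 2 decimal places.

0.41

Under orthogonal rotation h² = Σλ², so λ_Fac3² = h² − (0.6425) = 0.81 − 0.6425 = 0.1675.
|λ| = √0.1675 = 0.4093.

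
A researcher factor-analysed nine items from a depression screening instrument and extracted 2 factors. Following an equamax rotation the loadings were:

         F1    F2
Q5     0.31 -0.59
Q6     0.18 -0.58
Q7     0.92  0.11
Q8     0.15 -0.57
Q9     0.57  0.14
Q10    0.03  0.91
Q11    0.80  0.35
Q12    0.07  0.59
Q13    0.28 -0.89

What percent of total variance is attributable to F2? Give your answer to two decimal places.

34.80%

SS loadings for F2 = (-0.59)² + (-0.58)² + 0.11² + (-0.57)² + 0.14² + 0.91² + 0.35² + 0.59² + (-0.89)² = 3.1319
With 9 standardized items, total variance = 9. Proportion = 3.1319/9 = 0.3480 → 34.80%.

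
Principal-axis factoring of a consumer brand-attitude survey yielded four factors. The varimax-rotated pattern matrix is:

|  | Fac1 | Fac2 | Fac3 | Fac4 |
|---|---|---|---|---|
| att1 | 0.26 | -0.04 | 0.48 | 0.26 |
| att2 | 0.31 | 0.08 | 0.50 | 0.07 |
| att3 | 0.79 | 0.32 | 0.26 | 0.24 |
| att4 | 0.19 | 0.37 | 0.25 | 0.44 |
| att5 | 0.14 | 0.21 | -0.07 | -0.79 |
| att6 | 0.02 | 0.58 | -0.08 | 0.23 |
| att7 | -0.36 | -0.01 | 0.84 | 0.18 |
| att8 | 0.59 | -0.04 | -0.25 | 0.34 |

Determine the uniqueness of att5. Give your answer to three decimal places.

h² = 0.14² + 0.21² + (-0.07)² + (-0.79)² = 0.0196 + 0.0441 + 0.0049 + 0.6241 = 0.6927
Uniqueness u² = 1 − h² = 1 − 0.6927 = 0.3073

0.307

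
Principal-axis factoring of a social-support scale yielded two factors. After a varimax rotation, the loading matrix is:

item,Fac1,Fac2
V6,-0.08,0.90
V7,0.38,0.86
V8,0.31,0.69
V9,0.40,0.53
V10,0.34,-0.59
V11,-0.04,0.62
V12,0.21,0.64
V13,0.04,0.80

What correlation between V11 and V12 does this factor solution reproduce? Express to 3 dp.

r̂ = Σ λ_i·λ_j across factors = (-0.04)(0.21) + (0.62)(0.64)
  = -0.0084 +0.3968 = 0.3884

0.388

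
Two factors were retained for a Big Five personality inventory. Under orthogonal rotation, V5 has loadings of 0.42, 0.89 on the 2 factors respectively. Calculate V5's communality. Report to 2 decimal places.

0.97

h² = 0.42² + 0.89² = 0.1764 + 0.7921 = 0.9685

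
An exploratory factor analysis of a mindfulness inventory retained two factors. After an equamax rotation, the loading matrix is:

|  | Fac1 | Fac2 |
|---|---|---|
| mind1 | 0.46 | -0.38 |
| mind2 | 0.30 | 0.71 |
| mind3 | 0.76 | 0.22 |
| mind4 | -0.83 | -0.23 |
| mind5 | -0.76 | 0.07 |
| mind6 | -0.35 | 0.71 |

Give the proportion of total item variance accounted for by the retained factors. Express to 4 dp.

Communalities: 0.3560, 0.5941, 0.6260, 0.7418, 0.5825, 0.6266; Σh² = 3.5270.
Total variance with 6 standardized items is 6, so the solution explains 3.5270/6 = 0.5878.

0.5878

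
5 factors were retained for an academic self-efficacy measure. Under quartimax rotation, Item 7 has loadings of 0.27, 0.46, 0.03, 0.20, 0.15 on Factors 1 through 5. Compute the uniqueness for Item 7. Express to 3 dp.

h² = 0.27² + 0.46² + 0.03² + 0.20² + 0.15² = 0.0729 + 0.2116 + 0.0009 + 0.0400 + 0.0225 = 0.3479
Uniqueness u² = 1 − h² = 1 − 0.3479 = 0.6521

0.652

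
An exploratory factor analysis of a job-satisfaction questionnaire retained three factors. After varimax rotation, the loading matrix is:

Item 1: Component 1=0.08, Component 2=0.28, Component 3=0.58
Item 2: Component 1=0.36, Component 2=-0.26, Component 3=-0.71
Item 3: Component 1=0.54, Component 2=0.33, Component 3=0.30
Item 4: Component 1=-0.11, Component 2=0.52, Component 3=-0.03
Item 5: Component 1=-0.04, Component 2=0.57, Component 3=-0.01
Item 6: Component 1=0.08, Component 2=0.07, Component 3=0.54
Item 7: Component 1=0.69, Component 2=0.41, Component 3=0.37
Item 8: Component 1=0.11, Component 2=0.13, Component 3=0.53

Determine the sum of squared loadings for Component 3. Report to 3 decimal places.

1.641

SS loadings for Component 3 = 0.58² + (-0.71)² + 0.30² + (-0.03)² + (-0.01)² + 0.54² + 0.37² + 0.53² = 0.3364 + 0.5041 + 0.0900 + 0.0009 + 0.0001 + 0.2916 + 0.1369 + 0.2809 = 1.6409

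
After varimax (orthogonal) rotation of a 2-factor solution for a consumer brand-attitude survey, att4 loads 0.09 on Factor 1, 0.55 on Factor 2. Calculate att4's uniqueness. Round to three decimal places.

0.689

h² = 0.09² + 0.55² = 0.0081 + 0.3025 = 0.3106
Uniqueness u² = 1 − h² = 1 − 0.3106 = 0.6894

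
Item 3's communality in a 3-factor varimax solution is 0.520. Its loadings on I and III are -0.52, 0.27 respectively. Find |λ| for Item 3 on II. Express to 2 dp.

0.42

Under orthogonal rotation h² = Σλ², so λ_II² = h² − (0.3433) = 0.520 − 0.3433 = 0.1767.
|λ| = √0.1767 = 0.4204.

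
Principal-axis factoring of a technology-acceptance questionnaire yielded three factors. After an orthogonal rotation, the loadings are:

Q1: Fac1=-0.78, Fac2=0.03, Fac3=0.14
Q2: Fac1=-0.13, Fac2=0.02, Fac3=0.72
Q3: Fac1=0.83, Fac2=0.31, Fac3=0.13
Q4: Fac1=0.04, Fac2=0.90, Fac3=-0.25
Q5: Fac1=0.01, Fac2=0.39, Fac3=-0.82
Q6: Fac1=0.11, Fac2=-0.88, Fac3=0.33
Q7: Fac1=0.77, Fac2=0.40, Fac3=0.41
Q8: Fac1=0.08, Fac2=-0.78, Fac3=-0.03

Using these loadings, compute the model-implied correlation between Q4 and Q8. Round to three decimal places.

-0.691

r̂ = Σ λ_i·λ_j across factors = (0.04)(0.08) + (0.90)(-0.78) + (-0.25)(-0.03)
  = +0.0032 -0.7020 +0.0075 = -0.6913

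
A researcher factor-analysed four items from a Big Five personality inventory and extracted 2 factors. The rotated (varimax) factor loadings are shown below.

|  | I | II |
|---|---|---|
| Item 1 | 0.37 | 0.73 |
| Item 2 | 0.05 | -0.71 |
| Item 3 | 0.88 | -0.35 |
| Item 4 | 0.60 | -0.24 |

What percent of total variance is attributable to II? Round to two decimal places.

30.43%

SS loadings for II = 0.73² + (-0.71)² + (-0.35)² + (-0.24)² = 1.2171
With 4 standardized items, total variance = 4. Proportion = 1.2171/4 = 0.3043 → 30.43%.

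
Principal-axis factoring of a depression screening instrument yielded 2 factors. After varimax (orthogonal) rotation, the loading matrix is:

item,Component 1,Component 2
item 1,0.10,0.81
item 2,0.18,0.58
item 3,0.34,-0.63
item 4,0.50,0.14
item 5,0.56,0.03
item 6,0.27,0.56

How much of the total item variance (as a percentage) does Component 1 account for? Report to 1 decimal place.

SS loadings for Component 1 = 0.10² + 0.18² + 0.34² + 0.50² + 0.56² + 0.27² = 0.7945
With 6 standardized items, total variance = 6. Proportion = 0.7945/6 = 0.1324 → 13.24%.

13.2%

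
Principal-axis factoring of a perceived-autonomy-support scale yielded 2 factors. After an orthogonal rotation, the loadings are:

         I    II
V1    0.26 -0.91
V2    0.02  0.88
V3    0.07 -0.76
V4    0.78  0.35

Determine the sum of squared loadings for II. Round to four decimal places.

SS loadings for II = (-0.91)² + 0.88² + (-0.76)² + 0.35² = 0.8281 + 0.7744 + 0.5776 + 0.1225 = 2.3026

2.3026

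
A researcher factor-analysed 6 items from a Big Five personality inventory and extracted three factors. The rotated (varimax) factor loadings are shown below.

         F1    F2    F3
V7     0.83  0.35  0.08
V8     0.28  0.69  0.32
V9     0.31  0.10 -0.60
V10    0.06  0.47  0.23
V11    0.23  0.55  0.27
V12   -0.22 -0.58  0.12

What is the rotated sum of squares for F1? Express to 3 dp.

0.968

SS loadings for F1 = 0.83² + 0.28² + 0.31² + 0.06² + 0.23² + (-0.22)² = 0.6889 + 0.0784 + 0.0961 + 0.0036 + 0.0529 + 0.0484 = 0.9683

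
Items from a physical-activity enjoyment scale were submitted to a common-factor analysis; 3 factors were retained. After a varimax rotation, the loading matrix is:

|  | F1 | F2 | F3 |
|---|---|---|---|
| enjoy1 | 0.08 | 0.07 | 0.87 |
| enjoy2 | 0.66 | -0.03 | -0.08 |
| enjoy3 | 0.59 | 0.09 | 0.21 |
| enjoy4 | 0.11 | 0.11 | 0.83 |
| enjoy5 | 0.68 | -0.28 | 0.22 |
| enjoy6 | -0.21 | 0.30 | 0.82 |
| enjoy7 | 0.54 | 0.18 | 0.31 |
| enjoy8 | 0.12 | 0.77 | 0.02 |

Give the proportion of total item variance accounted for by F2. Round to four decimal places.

0.1025

SS loadings for F2 = 0.07² + (-0.03)² + 0.09² + 0.11² + (-0.28)² + 0.30² + 0.18² + 0.77² = 0.8197
Proportion of variance = 0.8197 / 8 = 0.1025.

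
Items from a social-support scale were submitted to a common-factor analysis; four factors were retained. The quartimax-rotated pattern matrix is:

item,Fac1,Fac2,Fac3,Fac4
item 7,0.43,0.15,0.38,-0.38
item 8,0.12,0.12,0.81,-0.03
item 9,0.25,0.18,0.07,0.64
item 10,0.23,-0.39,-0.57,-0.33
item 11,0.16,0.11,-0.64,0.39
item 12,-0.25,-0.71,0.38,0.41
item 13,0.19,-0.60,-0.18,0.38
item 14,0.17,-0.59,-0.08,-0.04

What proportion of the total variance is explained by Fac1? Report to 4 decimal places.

0.0585

SS loadings for Fac1 = 0.43² + 0.12² + 0.25² + 0.23² + 0.16² + (-0.25)² + 0.19² + 0.17² = 0.4678
Proportion of variance = 0.4678 / 8 = 0.0585.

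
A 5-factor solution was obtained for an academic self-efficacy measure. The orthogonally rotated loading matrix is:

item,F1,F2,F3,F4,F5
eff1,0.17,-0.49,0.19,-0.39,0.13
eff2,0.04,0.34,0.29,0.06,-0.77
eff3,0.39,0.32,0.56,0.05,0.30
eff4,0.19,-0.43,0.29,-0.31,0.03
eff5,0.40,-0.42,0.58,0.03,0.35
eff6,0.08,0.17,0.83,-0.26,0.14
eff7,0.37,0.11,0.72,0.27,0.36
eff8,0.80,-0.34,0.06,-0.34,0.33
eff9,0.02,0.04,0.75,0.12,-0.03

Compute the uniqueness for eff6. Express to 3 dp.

h² = 0.08² + 0.17² + 0.83² + (-0.26)² + 0.14² = 0.0064 + 0.0289 + 0.6889 + 0.0676 + 0.0196 = 0.8114
Uniqueness u² = 1 − h² = 1 − 0.8114 = 0.1886

0.189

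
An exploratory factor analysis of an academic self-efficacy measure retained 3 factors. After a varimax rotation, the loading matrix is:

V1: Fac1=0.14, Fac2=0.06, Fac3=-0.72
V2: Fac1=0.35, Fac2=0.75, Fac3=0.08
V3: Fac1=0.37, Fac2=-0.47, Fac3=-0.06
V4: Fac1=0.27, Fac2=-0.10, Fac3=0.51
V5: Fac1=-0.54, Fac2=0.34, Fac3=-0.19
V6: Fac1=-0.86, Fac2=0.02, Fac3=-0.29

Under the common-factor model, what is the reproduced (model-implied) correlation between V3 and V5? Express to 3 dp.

r̂ = Σ λ_i·λ_j across factors = (0.37)(-0.54) + (-0.47)(0.34) + (-0.06)(-0.19)
  = -0.1998 -0.1598 +0.0114 = -0.3482

-0.348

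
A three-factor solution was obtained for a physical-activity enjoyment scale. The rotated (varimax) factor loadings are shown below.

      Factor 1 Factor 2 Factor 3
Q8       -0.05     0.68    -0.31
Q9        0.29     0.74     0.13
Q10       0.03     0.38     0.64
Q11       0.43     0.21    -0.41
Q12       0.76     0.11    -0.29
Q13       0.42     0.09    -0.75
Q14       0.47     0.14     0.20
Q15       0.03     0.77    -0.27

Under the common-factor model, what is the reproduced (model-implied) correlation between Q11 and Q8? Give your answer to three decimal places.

0.248

r̂ = Σ λ_i·λ_j across factors = (0.43)(-0.05) + (0.21)(0.68) + (-0.41)(-0.31)
  = -0.0215 +0.1428 +0.1271 = 0.2484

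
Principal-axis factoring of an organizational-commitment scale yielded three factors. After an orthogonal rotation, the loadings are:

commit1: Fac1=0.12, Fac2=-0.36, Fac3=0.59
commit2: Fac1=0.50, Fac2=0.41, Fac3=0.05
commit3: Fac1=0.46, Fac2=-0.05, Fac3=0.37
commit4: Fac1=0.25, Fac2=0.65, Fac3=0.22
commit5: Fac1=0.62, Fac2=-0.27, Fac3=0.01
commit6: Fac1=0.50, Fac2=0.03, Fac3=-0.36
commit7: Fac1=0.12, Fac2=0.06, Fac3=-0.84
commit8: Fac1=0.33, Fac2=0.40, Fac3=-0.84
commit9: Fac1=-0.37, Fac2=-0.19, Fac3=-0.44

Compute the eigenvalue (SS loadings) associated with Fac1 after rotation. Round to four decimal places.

SS loadings for Fac1 = 0.12² + 0.50² + 0.46² + 0.25² + 0.62² + 0.50² + 0.12² + 0.33² + (-0.37)² = 0.0144 + 0.2500 + 0.2116 + 0.0625 + 0.3844 + 0.2500 + 0.0144 + 0.1089 + 0.1369 = 1.4331

1.4331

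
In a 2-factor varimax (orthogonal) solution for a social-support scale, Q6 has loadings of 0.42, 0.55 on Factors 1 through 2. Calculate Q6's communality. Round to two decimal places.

h² = 0.42² + 0.55² = 0.1764 + 0.3025 = 0.4789

0.48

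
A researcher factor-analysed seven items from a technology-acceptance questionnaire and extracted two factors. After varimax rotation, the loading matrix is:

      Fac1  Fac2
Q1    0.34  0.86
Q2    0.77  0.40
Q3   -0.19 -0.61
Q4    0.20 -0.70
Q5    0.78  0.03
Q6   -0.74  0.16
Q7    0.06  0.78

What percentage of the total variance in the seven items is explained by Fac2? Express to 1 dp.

34.2%

SS loadings for Fac2 = 0.86² + 0.40² + (-0.61)² + (-0.70)² + 0.03² + 0.16² + 0.78² = 2.3966
With 7 standardized items, total variance = 7. Proportion = 2.3966/7 = 0.3424 → 34.24%.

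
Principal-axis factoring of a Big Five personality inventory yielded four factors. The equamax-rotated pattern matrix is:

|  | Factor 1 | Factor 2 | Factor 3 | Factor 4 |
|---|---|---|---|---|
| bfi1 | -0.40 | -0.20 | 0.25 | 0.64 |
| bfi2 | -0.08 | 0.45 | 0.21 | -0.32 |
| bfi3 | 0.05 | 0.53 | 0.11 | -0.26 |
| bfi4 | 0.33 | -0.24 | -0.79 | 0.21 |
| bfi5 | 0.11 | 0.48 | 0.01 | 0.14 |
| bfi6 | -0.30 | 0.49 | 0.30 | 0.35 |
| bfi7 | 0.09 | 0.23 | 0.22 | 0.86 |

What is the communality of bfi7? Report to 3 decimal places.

0.849

h² = 0.09² + 0.23² + 0.22² + 0.86² = 0.0081 + 0.0529 + 0.0484 + 0.7396 = 0.8490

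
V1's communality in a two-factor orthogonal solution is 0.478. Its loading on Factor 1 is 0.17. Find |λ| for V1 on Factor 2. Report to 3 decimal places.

Under orthogonal rotation h² = Σλ², so λ_Factor 2² = h² − (0.0289) = 0.478 − 0.0289 = 0.4491.
|λ| = √0.4491 = 0.6701.

0.670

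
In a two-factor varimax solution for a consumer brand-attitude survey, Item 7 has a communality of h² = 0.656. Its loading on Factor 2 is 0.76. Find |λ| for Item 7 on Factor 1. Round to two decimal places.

Under orthogonal rotation h² = Σλ², so λ_Factor 1² = h² − (0.5776) = 0.656 − 0.5776 = 0.0784.
|λ| = √0.0784 = 0.2800.

0.28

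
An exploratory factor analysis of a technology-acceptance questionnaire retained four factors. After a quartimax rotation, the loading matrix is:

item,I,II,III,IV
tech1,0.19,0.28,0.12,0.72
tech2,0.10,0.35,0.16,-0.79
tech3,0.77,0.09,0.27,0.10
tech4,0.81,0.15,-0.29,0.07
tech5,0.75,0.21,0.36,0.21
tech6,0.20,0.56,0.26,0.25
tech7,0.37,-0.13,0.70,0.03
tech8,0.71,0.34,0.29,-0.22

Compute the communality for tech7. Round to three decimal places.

h² = 0.37² + (-0.13)² + 0.70² + 0.03² = 0.1369 + 0.0169 + 0.4900 + 0.0009 = 0.6447

0.645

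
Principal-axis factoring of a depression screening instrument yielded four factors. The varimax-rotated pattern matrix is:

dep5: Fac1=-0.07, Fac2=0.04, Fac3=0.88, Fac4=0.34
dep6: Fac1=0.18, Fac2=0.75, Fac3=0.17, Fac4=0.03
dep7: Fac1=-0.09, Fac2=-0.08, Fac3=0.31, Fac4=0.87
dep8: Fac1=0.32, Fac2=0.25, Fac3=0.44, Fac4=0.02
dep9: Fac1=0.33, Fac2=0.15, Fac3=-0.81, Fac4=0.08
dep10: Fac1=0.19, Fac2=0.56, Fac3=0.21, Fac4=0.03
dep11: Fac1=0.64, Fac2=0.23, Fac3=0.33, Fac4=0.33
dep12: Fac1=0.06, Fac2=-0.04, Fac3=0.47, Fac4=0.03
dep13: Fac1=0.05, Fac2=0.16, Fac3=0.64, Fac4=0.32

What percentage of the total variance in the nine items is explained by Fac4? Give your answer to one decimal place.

SS loadings for Fac4 = 0.34² + 0.03² + 0.87² + 0.02² + 0.08² + 0.03² + 0.33² + 0.03² + 0.32² = 1.0933
With 9 standardized items, total variance = 9. Proportion = 1.0933/9 = 0.1215 → 12.15%.

12.1%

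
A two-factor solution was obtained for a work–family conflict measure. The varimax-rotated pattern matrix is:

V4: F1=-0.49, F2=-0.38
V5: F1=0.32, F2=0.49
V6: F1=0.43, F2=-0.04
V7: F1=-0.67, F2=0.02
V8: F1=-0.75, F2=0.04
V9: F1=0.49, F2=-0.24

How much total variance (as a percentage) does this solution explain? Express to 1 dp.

Communalities: 0.3845, 0.3425, 0.1865, 0.4493, 0.5641, 0.2977; Σh² = 2.2246.
Total variance with 6 standardized items is 6, so the solution explains 2.2246/6 = 0.3708 = 37.08%.

37.1%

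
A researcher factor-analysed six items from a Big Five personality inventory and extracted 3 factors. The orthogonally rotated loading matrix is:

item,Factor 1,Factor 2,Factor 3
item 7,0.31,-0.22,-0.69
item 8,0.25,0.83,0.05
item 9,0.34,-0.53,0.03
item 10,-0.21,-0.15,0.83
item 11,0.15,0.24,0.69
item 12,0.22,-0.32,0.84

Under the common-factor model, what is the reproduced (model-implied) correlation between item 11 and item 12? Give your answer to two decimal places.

r̂ = Σ λ_i·λ_j across factors = (0.15)(0.22) + (0.24)(-0.32) + (0.69)(0.84)
  = +0.0330 -0.0768 +0.5796 = 0.5358

0.54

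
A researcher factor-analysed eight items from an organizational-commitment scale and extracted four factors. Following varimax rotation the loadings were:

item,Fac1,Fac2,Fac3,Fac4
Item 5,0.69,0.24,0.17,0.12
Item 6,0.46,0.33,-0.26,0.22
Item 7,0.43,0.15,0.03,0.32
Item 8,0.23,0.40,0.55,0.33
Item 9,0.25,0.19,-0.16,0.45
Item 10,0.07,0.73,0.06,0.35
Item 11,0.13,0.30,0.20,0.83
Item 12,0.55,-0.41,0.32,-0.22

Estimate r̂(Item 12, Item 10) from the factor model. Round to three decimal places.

-0.319

r̂ = Σ λ_i·λ_j across factors = (0.55)(0.07) + (-0.41)(0.73) + (0.32)(0.06) + (-0.22)(0.35)
  = +0.0385 -0.2993 +0.0192 -0.0770 = -0.3186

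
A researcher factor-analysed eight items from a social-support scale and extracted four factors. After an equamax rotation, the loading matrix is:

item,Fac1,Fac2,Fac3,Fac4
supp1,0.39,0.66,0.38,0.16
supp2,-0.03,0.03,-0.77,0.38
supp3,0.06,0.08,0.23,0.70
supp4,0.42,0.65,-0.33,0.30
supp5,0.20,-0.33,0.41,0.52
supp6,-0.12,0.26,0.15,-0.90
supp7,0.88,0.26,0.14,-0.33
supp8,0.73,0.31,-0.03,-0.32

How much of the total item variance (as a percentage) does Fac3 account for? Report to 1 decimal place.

SS loadings for Fac3 = 0.38² + (-0.77)² + 0.23² + (-0.33)² + 0.41² + 0.15² + 0.14² + (-0.03)² = 1.1102
With 8 standardized items, total variance = 8. Proportion = 1.1102/8 = 0.1388 → 13.88%.

13.9%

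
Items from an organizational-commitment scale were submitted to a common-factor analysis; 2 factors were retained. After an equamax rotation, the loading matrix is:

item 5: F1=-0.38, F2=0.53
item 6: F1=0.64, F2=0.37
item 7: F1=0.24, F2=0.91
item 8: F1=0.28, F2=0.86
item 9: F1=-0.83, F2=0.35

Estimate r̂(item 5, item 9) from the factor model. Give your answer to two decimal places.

r̂ = Σ λ_i·λ_j across factors = (-0.38)(-0.83) + (0.53)(0.35)
  = +0.3154 +0.1855 = 0.5009

0.50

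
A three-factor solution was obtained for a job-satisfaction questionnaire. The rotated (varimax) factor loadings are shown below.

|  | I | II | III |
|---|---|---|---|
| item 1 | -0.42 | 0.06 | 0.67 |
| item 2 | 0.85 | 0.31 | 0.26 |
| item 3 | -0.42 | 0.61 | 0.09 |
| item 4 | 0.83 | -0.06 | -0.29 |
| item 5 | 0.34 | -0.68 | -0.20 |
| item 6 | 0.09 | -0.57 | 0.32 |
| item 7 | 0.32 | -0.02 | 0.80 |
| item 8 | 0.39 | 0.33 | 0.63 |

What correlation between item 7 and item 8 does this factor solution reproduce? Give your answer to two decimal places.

0.62

r̂ = Σ λ_i·λ_j across factors = (0.32)(0.39) + (-0.02)(0.33) + (0.80)(0.63)
  = +0.1248 -0.0066 +0.5040 = 0.6222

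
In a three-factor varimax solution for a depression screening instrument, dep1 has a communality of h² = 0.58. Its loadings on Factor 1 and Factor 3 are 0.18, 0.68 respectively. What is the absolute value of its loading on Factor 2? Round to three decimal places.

Under orthogonal rotation h² = Σλ², so λ_Factor 2² = h² − (0.4948) = 0.58 − 0.4948 = 0.0852.
|λ| = √0.0852 = 0.2919.

0.292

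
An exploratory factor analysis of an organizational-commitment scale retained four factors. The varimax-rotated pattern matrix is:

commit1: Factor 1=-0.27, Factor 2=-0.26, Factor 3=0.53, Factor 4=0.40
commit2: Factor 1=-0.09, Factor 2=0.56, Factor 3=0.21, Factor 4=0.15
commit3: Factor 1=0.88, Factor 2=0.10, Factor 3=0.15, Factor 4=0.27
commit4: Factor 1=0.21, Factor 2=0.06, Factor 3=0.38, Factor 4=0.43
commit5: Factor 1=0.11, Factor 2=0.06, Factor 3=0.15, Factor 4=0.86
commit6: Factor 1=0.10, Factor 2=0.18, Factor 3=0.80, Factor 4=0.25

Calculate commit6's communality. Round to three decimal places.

0.745

h² = 0.10² + 0.18² + 0.80² + 0.25² = 0.0100 + 0.0324 + 0.6400 + 0.0625 = 0.7449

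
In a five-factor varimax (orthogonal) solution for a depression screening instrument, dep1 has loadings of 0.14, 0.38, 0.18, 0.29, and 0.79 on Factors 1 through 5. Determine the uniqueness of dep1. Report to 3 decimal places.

h² = 0.14² + 0.38² + 0.18² + 0.29² + 0.79² = 0.0196 + 0.1444 + 0.0324 + 0.0841 + 0.6241 = 0.9046
Uniqueness u² = 1 − h² = 1 − 0.9046 = 0.0954

0.095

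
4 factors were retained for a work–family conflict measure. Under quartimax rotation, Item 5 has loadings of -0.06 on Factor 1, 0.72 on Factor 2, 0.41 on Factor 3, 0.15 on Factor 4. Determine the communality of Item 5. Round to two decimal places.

0.71

h² = (-0.06)² + 0.72² + 0.41² + 0.15² = 0.0036 + 0.5184 + 0.1681 + 0.0225 = 0.7126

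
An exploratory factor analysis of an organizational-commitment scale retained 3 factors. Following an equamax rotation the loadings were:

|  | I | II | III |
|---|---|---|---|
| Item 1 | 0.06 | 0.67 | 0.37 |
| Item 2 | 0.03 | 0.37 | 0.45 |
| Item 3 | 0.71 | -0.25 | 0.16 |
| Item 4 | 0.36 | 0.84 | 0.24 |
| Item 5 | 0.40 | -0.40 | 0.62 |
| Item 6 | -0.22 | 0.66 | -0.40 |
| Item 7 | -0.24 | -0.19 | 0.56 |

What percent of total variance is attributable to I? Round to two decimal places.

12.92%

SS loadings for I = 0.06² + 0.03² + 0.71² + 0.36² + 0.40² + (-0.22)² + (-0.24)² = 0.9042
With 7 standardized items, total variance = 7. Proportion = 0.9042/7 = 0.1292 → 12.92%.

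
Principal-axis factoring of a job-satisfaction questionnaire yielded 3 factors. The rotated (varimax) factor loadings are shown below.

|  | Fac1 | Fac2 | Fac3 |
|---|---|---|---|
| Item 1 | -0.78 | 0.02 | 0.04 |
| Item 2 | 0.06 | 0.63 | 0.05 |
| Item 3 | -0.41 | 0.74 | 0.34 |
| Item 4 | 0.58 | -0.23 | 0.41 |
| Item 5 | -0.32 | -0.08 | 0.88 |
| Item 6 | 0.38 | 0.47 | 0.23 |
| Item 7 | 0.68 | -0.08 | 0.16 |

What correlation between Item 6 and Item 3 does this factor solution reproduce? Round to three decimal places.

0.270

r̂ = Σ λ_i·λ_j across factors = (0.38)(-0.41) + (0.47)(0.74) + (0.23)(0.34)
  = -0.1558 +0.3478 +0.0782 = 0.2702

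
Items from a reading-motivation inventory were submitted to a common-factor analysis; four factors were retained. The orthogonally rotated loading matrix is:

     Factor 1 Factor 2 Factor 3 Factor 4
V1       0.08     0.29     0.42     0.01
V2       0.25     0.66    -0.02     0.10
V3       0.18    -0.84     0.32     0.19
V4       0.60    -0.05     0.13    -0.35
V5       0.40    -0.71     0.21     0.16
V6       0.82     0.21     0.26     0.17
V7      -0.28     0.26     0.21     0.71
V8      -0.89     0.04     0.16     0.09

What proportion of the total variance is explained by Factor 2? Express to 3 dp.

SS loadings for Factor 2 = 0.29² + 0.66² + (-0.84)² + (-0.05)² + (-0.71)² + 0.21² + 0.26² + 0.04² = 1.8452
Proportion of variance = 1.8452 / 8 = 0.2306.

0.231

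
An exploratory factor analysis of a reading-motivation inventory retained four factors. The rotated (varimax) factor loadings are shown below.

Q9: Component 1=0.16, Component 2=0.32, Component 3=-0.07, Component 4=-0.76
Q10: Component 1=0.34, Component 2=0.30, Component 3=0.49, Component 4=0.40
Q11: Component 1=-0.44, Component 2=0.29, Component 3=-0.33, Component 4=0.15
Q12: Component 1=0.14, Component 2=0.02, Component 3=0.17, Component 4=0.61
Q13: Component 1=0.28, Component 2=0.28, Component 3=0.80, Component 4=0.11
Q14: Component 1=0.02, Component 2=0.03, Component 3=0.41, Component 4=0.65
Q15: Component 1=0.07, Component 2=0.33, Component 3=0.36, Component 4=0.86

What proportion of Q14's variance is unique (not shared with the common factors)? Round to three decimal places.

h² = 0.02² + 0.03² + 0.41² + 0.65² = 0.0004 + 0.0009 + 0.1681 + 0.4225 = 0.5919
Uniqueness u² = 1 − h² = 1 − 0.5919 = 0.4081

0.408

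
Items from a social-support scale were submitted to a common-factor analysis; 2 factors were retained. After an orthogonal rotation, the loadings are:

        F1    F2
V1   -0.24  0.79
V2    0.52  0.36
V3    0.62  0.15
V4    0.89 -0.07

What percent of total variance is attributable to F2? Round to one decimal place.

19.5%

SS loadings for F2 = 0.79² + 0.36² + 0.15² + (-0.07)² = 0.7811
With 4 standardized items, total variance = 4. Proportion = 0.7811/4 = 0.1953 → 19.53%.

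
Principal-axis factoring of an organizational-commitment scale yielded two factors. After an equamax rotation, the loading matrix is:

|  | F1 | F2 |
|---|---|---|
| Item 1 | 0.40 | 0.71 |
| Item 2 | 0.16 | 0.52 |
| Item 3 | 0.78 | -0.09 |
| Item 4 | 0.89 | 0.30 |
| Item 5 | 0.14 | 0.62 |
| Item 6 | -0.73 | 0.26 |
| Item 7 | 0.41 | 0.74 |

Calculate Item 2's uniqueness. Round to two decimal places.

0.70

h² = 0.16² + 0.52² = 0.0256 + 0.2704 = 0.2960
Uniqueness u² = 1 − h² = 1 − 0.2960 = 0.7040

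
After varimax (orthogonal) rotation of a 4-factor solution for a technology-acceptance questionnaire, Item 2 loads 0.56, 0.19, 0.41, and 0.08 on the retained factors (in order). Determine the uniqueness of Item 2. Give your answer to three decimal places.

0.476

h² = 0.56² + 0.19² + 0.41² + 0.08² = 0.3136 + 0.0361 + 0.1681 + 0.0064 = 0.5242
Uniqueness u² = 1 − h² = 1 − 0.5242 = 0.4758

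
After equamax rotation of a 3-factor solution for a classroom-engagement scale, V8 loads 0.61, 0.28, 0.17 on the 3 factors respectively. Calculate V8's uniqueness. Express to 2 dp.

h² = 0.61² + 0.28² + 0.17² = 0.3721 + 0.0784 + 0.0289 = 0.4794
Uniqueness u² = 1 − h² = 1 − 0.4794 = 0.5206

0.52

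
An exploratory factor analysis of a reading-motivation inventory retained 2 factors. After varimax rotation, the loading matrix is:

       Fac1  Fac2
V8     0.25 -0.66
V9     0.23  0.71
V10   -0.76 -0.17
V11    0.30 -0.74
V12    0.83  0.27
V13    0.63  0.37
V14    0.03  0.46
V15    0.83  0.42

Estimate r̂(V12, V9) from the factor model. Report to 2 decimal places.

0.38

r̂ = Σ λ_i·λ_j across factors = (0.83)(0.23) + (0.27)(0.71)
  = +0.1909 +0.1917 = 0.3826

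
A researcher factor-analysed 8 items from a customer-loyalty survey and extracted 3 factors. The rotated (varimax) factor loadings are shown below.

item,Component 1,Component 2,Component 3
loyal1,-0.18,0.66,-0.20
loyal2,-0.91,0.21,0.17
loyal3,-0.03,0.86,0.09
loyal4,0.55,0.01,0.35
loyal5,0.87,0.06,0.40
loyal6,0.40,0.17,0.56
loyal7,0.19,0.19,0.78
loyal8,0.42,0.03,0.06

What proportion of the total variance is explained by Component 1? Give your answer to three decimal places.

SS loadings for Component 1 = (-0.18)² + (-0.91)² + (-0.03)² + 0.55² + 0.87² + 0.40² + 0.19² + 0.42² = 2.2933
Proportion of variance = 2.2933 / 8 = 0.2867.

0.287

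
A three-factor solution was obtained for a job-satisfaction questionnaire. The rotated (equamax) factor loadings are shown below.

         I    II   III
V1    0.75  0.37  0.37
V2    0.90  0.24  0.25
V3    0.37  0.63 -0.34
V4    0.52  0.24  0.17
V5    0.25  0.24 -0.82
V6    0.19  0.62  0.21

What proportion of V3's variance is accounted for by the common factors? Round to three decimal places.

0.649

h² = 0.37² + 0.63² + (-0.34)² = 0.1369 + 0.3969 + 0.1156 = 0.6494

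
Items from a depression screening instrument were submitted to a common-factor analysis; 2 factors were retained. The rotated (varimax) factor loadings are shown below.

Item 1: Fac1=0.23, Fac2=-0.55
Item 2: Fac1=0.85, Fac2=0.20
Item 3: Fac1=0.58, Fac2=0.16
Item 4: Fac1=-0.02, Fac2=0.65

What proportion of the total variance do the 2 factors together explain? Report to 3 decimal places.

Communalities: 0.3554, 0.7625, 0.3620, 0.4229; Σh² = 1.9028.
Total variance with 4 standardized items is 4, so the solution explains 1.9028/4 = 0.4757.

0.476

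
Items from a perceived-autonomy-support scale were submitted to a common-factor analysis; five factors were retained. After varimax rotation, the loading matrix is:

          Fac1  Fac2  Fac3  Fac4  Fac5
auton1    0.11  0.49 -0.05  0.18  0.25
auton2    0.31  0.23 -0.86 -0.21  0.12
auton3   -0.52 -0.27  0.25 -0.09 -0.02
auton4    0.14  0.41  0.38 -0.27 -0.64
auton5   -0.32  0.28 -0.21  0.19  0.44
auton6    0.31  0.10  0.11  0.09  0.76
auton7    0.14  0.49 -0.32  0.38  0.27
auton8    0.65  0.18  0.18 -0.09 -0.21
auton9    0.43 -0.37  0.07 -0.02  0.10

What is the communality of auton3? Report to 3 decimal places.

h² = (-0.52)² + (-0.27)² + 0.25² + (-0.09)² + (-0.02)² = 0.2704 + 0.0729 + 0.0625 + 0.0081 + 0.0004 = 0.4143

0.414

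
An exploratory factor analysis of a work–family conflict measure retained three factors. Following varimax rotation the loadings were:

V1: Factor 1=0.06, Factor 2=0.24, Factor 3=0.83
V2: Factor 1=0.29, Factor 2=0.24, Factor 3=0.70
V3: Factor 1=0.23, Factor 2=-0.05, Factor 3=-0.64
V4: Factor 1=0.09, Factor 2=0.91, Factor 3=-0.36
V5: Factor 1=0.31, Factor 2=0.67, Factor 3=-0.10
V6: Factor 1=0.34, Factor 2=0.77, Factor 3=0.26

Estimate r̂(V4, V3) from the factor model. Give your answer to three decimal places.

0.206

r̂ = Σ λ_i·λ_j across factors = (0.09)(0.23) + (0.91)(-0.05) + (-0.36)(-0.64)
  = +0.0207 -0.0455 +0.2304 = 0.2056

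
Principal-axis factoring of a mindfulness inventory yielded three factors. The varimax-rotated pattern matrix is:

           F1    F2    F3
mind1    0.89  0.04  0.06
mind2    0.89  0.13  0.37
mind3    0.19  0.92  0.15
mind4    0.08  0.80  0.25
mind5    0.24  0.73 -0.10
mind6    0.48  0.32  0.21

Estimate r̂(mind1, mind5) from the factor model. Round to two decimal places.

0.24

r̂ = Σ λ_i·λ_j across factors = (0.89)(0.24) + (0.04)(0.73) + (0.06)(-0.10)
  = +0.2136 +0.0292 -0.0060 = 0.2368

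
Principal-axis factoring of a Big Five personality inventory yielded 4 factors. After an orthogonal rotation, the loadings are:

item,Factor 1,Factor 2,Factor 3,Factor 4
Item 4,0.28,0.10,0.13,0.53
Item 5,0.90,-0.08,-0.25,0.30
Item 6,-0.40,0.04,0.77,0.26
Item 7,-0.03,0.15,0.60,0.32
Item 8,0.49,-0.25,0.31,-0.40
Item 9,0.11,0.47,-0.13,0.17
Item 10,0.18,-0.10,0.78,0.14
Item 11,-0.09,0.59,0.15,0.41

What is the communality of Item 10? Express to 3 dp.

h² = 0.18² + (-0.10)² + 0.78² + 0.14² = 0.0324 + 0.0100 + 0.6084 + 0.0196 = 0.6704

0.670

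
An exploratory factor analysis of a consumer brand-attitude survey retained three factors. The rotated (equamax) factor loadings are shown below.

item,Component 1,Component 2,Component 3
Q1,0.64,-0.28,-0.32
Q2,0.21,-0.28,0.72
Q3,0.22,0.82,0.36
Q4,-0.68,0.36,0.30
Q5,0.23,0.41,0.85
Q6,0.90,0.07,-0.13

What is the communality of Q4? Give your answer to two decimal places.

0.68

h² = (-0.68)² + 0.36² + 0.30² = 0.4624 + 0.1296 + 0.0900 = 0.6820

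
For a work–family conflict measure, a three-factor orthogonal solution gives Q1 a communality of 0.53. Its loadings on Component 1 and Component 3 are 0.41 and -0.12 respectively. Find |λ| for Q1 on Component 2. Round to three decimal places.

0.589

Under orthogonal rotation h² = Σλ², so λ_Component 2² = h² − (0.1825) = 0.53 − 0.1825 = 0.3475.
|λ| = √0.3475 = 0.5895.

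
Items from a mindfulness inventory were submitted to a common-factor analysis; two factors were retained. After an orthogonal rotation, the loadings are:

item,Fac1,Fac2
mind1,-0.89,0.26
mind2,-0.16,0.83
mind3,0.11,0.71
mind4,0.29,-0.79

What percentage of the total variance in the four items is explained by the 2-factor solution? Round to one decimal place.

70.0%

Communalities: 0.8597, 0.7145, 0.5162, 0.7082; Σh² = 2.7986.
Total variance with 4 standardized items is 4, so the solution explains 2.7986/4 = 0.6996 = 69.97%.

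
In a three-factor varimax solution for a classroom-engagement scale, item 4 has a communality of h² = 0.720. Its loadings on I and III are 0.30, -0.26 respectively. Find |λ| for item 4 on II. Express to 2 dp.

0.75

Under orthogonal rotation h² = Σλ², so λ_II² = h² − (0.1576) = 0.720 − 0.1576 = 0.5624.
|λ| = √0.5624 = 0.7499.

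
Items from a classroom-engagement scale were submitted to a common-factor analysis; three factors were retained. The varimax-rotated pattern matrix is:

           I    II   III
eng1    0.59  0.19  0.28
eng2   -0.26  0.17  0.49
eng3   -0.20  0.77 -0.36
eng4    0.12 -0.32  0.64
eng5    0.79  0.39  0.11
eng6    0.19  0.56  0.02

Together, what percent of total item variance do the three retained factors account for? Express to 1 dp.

Communalities: 0.4626, 0.3366, 0.7625, 0.5264, 0.7883, 0.3501; Σh² = 3.2265.
Total variance with 6 standardized items is 6, so the solution explains 3.2265/6 = 0.5378 = 53.78%.

53.8%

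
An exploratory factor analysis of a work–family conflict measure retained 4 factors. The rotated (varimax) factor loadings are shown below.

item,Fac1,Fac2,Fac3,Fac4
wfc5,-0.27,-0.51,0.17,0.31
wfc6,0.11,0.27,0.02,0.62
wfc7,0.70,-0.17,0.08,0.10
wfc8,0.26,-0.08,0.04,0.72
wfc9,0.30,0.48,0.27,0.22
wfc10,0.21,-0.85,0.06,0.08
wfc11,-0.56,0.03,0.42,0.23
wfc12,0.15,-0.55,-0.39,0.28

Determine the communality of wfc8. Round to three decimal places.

h² = 0.26² + (-0.08)² + 0.04² + 0.72² = 0.0676 + 0.0064 + 0.0016 + 0.5184 = 0.5940

0.594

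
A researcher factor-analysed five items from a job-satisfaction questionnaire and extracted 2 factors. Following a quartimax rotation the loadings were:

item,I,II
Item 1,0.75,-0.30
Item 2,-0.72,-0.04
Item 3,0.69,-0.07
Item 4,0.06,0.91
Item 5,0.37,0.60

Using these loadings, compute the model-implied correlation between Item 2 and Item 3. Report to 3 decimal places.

r̂ = Σ λ_i·λ_j across factors = (-0.72)(0.69) + (-0.04)(-0.07)
  = -0.4968 +0.0028 = -0.4940

-0.494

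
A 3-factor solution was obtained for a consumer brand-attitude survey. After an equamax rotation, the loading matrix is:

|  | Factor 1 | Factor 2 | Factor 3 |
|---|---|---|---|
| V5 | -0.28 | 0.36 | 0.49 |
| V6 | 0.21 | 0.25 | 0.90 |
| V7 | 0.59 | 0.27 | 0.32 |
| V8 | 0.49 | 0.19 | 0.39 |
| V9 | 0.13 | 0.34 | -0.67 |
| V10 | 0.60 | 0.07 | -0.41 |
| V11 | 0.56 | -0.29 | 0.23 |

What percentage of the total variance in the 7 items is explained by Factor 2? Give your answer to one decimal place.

7.2%

SS loadings for Factor 2 = 0.36² + 0.25² + 0.27² + 0.19² + 0.34² + 0.07² + (-0.29)² = 0.5057
With 7 standardized items, total variance = 7. Proportion = 0.5057/7 = 0.0722 → 7.22%.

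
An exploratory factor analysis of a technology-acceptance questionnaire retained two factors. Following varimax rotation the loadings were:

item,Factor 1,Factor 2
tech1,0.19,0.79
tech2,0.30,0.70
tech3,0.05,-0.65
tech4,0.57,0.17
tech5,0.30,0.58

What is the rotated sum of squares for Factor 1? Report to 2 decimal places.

SS loadings for Factor 1 = 0.19² + 0.30² + 0.05² + 0.57² + 0.30² = 0.0361 + 0.0900 + 0.0025 + 0.3249 + 0.0900 = 0.5435

0.54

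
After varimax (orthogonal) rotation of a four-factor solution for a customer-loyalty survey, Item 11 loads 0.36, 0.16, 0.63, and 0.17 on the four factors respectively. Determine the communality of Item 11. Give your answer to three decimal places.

0.581

h² = 0.36² + 0.16² + 0.63² + 0.17² = 0.1296 + 0.0256 + 0.3969 + 0.0289 = 0.5810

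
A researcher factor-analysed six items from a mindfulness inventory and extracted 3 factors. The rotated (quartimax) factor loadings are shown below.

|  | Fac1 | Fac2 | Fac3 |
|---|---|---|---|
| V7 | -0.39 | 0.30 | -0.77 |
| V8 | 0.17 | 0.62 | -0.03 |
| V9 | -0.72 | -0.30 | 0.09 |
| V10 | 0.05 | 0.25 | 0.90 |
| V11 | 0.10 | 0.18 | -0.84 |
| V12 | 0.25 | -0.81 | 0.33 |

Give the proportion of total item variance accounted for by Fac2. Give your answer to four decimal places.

0.2192

SS loadings for Fac2 = 0.30² + 0.62² + (-0.30)² + 0.25² + 0.18² + (-0.81)² = 1.3154
Proportion of variance = 1.3154 / 6 = 0.2192.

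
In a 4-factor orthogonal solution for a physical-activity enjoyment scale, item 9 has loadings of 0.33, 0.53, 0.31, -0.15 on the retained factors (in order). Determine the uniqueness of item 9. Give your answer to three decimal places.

h² = 0.33² + 0.53² + 0.31² + (-0.15)² = 0.1089 + 0.2809 + 0.0961 + 0.0225 = 0.5084
Uniqueness u² = 1 − h² = 1 − 0.5084 = 0.4916

0.492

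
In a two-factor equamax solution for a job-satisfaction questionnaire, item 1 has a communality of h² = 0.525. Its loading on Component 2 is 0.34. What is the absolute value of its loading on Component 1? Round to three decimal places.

Under orthogonal rotation h² = Σλ², so λ_Component 1² = h² − (0.1156) = 0.525 − 0.1156 = 0.4094.
|λ| = √0.4094 = 0.6398.

0.640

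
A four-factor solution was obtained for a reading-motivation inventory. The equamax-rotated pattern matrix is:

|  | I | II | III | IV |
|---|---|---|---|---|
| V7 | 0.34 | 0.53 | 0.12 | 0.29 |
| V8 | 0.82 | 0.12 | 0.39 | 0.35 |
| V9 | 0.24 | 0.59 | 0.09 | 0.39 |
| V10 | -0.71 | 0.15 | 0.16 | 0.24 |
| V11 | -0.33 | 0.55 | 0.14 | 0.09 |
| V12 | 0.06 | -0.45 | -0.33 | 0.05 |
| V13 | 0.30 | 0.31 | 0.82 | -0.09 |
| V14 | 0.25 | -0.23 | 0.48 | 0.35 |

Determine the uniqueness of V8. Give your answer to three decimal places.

h² = 0.82² + 0.12² + 0.39² + 0.35² = 0.6724 + 0.0144 + 0.1521 + 0.1225 = 0.9614
Uniqueness u² = 1 − h² = 1 − 0.9614 = 0.0386

0.039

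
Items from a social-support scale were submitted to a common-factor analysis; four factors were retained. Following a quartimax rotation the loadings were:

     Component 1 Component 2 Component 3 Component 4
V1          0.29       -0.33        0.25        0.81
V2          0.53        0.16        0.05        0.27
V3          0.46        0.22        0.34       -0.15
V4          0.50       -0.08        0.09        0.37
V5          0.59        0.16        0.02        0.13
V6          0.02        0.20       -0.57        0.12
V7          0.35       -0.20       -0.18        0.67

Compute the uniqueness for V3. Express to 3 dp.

0.602

h² = 0.46² + 0.22² + 0.34² + (-0.15)² = 0.2116 + 0.0484 + 0.1156 + 0.0225 = 0.3981
Uniqueness u² = 1 − h² = 1 − 0.3981 = 0.6019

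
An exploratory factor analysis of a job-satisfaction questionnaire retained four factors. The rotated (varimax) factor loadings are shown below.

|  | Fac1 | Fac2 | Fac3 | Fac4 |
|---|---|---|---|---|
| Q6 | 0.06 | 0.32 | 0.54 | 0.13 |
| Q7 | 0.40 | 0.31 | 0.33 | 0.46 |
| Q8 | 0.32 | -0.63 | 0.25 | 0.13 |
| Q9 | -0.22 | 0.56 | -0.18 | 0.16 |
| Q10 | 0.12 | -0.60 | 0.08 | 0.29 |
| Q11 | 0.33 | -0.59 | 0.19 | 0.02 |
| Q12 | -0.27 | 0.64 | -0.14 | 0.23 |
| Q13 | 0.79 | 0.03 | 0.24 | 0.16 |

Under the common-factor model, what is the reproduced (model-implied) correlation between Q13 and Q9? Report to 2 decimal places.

r̂ = Σ λ_i·λ_j across factors = (0.79)(-0.22) + (0.03)(0.56) + (0.24)(-0.18) + (0.16)(0.16)
  = -0.1738 +0.0168 -0.0432 +0.0256 = -0.1746

-0.17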